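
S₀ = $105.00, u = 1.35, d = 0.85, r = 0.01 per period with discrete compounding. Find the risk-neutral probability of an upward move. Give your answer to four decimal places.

p = 0.3200

Risk-neutral probability p = (1 + 0.01 − 0.85)/(1.35 − 0.85) = 0.1600/0.5000 = 0.3200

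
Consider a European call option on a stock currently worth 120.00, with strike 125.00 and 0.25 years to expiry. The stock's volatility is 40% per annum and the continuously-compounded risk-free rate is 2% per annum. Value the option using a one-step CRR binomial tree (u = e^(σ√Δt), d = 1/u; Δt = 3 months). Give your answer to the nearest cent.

9.93

CRR parameters: u = e^(σ√Δt) = e^(0.4·√0.25) = 1.2214, d = 1/u = 0.8187
Per-period rate: rΔt = 0.02·0.25 = 0.005, so R = e^0.005 = 1.0050
Risk-neutral probability p = (e^0.005 − 0.8187)/(1.2214 − 0.8187) = 0.1863/0.4027 = 0.4626
Terminal stock prices: S_u = 146.6, S_d = 98.25
Terminal payoffs (S − K): max(21.57, 0) = 21.57, max(-26.75, 0) = 0
Node 0 (S = 120): V_0 = e^(−0.005)·[0.4626·21.5683 + 0.5374·0.0000] = 9.9281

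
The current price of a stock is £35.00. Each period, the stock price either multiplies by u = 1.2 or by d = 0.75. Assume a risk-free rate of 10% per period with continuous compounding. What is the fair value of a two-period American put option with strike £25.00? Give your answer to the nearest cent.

£0.19

Risk-neutral probability p = (e^0.1 − 0.75)/(1.2 − 0.75) = 0.3552/0.4500 = 0.7893
Terminal stock prices: S_uu = 50.4, S_ud = 31.5, S_dd = 19.69
Terminal payoffs (K − S): max(-25.4, 0) = 0, max(-6.5, 0) = 0, max(5.312, 0) = 5.312
Node u (S = 42): continuation = e^(−0.1)·[0.7893·0.0000 + 0.2107·0.0000] = 0.0000; exercise value = 0.0000 ≤ continuation, so V_u = 0.0000
Node d (S = 26.25): continuation = e^(−0.1)·[0.7893·0.0000 + 0.2107·5.3125] = 1.0130; exercise value = 0.0000 ≤ continuation, so V_d = 1.0130
Node 0 (S = 35): continuation = e^(−0.1)·[0.7893·0.0000 + 0.2107·1.0130] = 0.1932; exercise value = 0.0000 ≤ continuation, so V_0 = 0.1932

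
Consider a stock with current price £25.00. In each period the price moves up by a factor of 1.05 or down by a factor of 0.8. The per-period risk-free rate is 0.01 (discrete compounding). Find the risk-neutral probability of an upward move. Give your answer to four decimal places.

p = 0.8400

Risk-neutral probability p = (1 + 0.01 − 0.8)/(1.05 − 0.8) = 0.2100/0.2500 = 0.8400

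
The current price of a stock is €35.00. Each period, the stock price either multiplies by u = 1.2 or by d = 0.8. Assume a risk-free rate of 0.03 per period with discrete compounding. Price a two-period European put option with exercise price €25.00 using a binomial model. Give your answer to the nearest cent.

Risk-neutral probability p = (1 + 0.03 − 0.8)/(1.2 − 0.8) = 0.2300/0.4000 = 0.5750
Terminal stock prices: S_uu = 50.4, S_ud = 33.6, S_dd = 22.4
Terminal payoffs (K − S): max(-25.4, 0) = 0, max(-8.6, 0) = 0, max(2.6, 0) = 2.6
Node u (S = 42): V_u = 1/1.03·[0.5750·0.0000 + 0.4250·0.0000] = 0.0000
Node d (S = 28): V_d = 1/1.03·[0.5750·0.0000 + 0.4250·2.6000] = 1.0728
Node 0 (S = 35): V_0 = 1/1.03·[0.5750·0.0000 + 0.4250·1.0728] = 0.4427

€0.44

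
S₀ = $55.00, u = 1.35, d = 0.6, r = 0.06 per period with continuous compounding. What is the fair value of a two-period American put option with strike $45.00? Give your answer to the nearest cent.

Risk-neutral probability p = (e^0.06 − 0.6)/(1.35 − 0.6) = 0.4618/0.7500 = 0.6158
Terminal stock prices: S_uu = 100.2, S_ud = 44.55, S_dd = 19.8
Terminal payoffs (K − S): max(-55.24, 0) = 0, max(0.45, 0) = 0.45, max(25.2, 0) = 25.2
Node u (S = 74.25): continuation = e^(−0.06)·[0.6158·0.0000 + 0.3842·0.4500] = 0.1628; exercise value = 0.0000 ≤ continuation, so V_u = 0.1628
Node d (S = 33): continuation = e^(−0.06)·[0.6158·0.4500 + 0.3842·25.2000] = 9.3794; exercise value = 12.0000 > continuation, so V_d = 12.0000 (exercise)
Node 0 (S = 55): continuation = e^(−0.06)·[0.6158·0.1628 + 0.3842·12.0000] = 4.4365; exercise value = 0.0000 ≤ continuation, so V_0 = 4.4365

$4.44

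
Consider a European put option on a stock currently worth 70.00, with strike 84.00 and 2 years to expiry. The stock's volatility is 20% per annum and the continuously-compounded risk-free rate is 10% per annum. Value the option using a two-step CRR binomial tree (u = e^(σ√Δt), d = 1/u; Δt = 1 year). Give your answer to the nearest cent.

CRR parameters: u = e^(σ√Δt) = e^(0.2·√1) = 1.2214, d = 1/u = 0.8187
Per-period rate: rΔt = 0.1·1 = 0.1, so R = e^0.1 = 1.1052
Risk-neutral probability p = (e^0.1 − 0.8187)/(1.2214 − 0.8187) = 0.2864/0.4027 = 0.7113
Terminal stock prices: S_uu = 104.4, S_ud = 70, S_dd = 46.92
Terminal payoffs (K − S): max(-20.43, 0) = 0, max(14, 0) = 14, max(37.08, 0) = 37.08
Node u (S = 85.5): V_u = e^(−0.1)·[0.7113·0.0000 + 0.2887·14.0000] = 3.6566
Node d (S = 57.31): V_d = e^(−0.1)·[0.7113·14.0000 + 0.2887·37.0776] = 18.6952
Node 0 (S = 70): V_0 = e^(−0.1)·[0.7113·3.6566 + 0.2887·18.6952] = 7.2364

7.24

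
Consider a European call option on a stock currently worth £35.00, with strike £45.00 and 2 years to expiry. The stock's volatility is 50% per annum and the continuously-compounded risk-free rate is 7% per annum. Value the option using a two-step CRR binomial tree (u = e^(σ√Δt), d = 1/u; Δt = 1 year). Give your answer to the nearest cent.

CRR parameters: u = e^(σ√Δt) = e^(0.5·√1) = 1.6487, d = 1/u = 0.6065
Per-period rate: rΔt = 0.07·1 = 0.07, so R = e^0.07 = 1.0725
Risk-neutral probability p = (e^0.07 − 0.6065)/(1.6487 − 0.6065) = 0.4660/1.0422 = 0.4471
Terminal stock prices: S_uu = 95.14, S_ud = 35, S_dd = 12.88
Terminal payoffs (S − K): max(50.14, 0) = 50.14, max(-10, 0) = 0, max(-32.12, 0) = 0
Node u (S = 57.71): V_u = e^(−0.07)·[0.4471·50.1399 + 0.5529·0.0000] = 20.9026
Node d (S = 21.23): V_d = e^(−0.07)·[0.4471·0.0000 + 0.5529·0.0000] = 0.0000
Node 0 (S = 35): V_0 = e^(−0.07)·[0.4471·20.9026 + 0.5529·0.0000] = 8.7140

£8.71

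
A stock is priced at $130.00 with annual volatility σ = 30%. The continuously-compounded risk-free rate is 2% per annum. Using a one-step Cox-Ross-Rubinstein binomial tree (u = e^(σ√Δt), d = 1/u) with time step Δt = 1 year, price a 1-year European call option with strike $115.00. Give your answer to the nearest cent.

$27.20

CRR parameters: u = e^(σ√Δt) = e^(0.3·√1) = 1.3499, d = 1/u = 0.7408
Per-period rate: rΔt = 0.02·1 = 0.02, so R = e^0.02 = 1.0202
Risk-neutral probability p = (e^0.02 − 0.7408)/(1.3499 − 0.7408) = 0.2794/0.6090 = 0.4587
Terminal stock prices: S_u = 175.5, S_d = 96.31
Terminal payoffs (S − K): max(60.48, 0) = 60.48, max(-18.69, 0) = 0
Node 0 (S = 130): V_0 = e^(−0.02)·[0.4587·60.4816 + 0.5413·0.0000] = 27.1952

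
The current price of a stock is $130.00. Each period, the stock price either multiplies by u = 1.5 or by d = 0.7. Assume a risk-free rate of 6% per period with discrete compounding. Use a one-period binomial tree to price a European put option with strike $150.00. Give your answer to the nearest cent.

Risk-neutral probability p = (1 + 0.06 − 0.7)/(1.5 − 0.7) = 0.3600/0.8000 = 0.4500
Terminal stock prices: S_u = 195, S_d = 91
Terminal payoffs (K − S): max(-45, 0) = 0, max(59, 0) = 59
Node 0 (S = 130): V_0 = 1/1.06·[0.4500·0.0000 + 0.5500·59.0000] = 30.6132

$30.61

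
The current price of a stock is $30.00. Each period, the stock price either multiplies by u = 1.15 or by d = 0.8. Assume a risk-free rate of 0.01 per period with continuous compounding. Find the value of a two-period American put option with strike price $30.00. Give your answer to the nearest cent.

Risk-neutral probability p = (e^0.01 − 0.8)/(1.15 − 0.8) = 0.2101/0.3500 = 0.6001
Terminal stock prices: S_uu = 39.67, S_ud = 27.6, S_dd = 19.2
Terminal payoffs (K − S): max(-9.675, 0) = 0, max(2.4, 0) = 2.4, max(10.8, 0) = 10.8
Node u (S = 34.5): continuation = e^(−0.01)·[0.6001·0.0000 + 0.3999·2.4000] = 0.9501; exercise value = 0.0000 ≤ continuation, so V_u = 0.9501
Node d (S = 24): continuation = e^(−0.01)·[0.6001·2.4000 + 0.3999·10.8000] = 5.7015; exercise value = 6.0000 > continuation, so V_d = 6.0000 (exercise)
Node 0 (S = 30): continuation = e^(−0.01)·[0.6001·0.9501 + 0.3999·6.0000] = 2.9398; exercise value = 0.0000 ≤ continuation, so V_0 = 2.9398

$2.94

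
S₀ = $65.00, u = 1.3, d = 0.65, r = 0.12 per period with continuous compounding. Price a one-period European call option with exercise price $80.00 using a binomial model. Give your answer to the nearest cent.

$2.93

Risk-neutral probability p = (e^0.12 − 0.65)/(1.3 − 0.65) = 0.4775/0.6500 = 0.7346
Terminal stock prices: S_u = 84.5, S_d = 42.25
Terminal payoffs (S − K): max(4.5, 0) = 4.5, max(-37.75, 0) = 0
Node 0 (S = 65): V_0 = e^(−0.12)·[0.7346·4.5000 + 0.2654·0.0000] = 2.9319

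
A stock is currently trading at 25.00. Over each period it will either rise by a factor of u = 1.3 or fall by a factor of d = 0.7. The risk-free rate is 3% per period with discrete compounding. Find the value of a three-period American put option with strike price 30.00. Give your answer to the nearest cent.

7.21

Risk-neutral probability p = (1 + 0.03 − 0.7)/(1.3 − 0.7) = 0.3300/0.6000 = 0.5500
Terminal stock prices: S_uuu = 54.93, S_uud = 29.58, S_udd = 15.92, S_ddd = 8.575
Terminal payoffs (K − S): max(-24.93, 0) = 0, max(0.425, 0) = 0.425, max(14.08, 0) = 14.08, max(21.43, 0) = 21.43
Node uu (S = 42.25): continuation = 1/1.03·[0.5500·0.0000 + 0.4500·0.4250] = 0.1857; exercise value = 0.0000 ≤ continuation, so V_uu = 0.1857
Node ud (S = 22.75): continuation = 1/1.03·[0.5500·0.4250 + 0.4500·14.0750] = 6.3762; exercise value = 7.2500 > continuation, so V_ud = 7.2500 (exercise)
Node dd (S = 12.25): continuation = 1/1.03·[0.5500·14.0750 + 0.4500·21.4250] = 16.8762; exercise value = 17.7500 > continuation, so V_dd = 17.7500 (exercise)
Node u (S = 32.5): continuation = 1/1.03·[0.5500·0.1857 + 0.4500·7.2500] = 3.2666; exercise value = 0.0000 ≤ continuation, so V_u = 3.2666
Node d (S = 17.5): continuation = 1/1.03·[0.5500·7.2500 + 0.4500·17.7500] = 11.6262; exercise value = 12.5000 > continuation, so V_d = 12.5000 (exercise)
Node 0 (S = 25): continuation = 1/1.03·[0.5500·3.2666 + 0.4500·12.5000] = 7.2055; exercise value = 5.0000 ≤ continuation, so V_0 = 7.2055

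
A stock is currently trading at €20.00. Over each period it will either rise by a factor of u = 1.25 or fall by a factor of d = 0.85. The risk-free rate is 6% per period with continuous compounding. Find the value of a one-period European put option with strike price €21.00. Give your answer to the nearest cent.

Risk-neutral probability p = (e^0.06 − 0.85)/(1.25 − 0.85) = 0.2118/0.4000 = 0.5296
Terminal stock prices: S_u = 25, S_d = 17
Terminal payoffs (K − S): max(-4, 0) = 0, max(4, 0) = 4
Node 0 (S = 20): V_0 = e^(−0.06)·[0.5296·0.0000 + 0.4704·4.0000] = 1.7721

€1.77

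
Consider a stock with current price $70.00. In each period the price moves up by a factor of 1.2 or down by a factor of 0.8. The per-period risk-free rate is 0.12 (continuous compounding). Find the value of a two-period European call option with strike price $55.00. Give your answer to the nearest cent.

Risk-neutral probability p = (e^0.12 − 0.8)/(1.2 − 0.8) = 0.3275/0.4000 = 0.8187
Terminal stock prices: S_uu = 100.8, S_ud = 67.2, S_dd = 44.8
Terminal payoffs (S − K): max(45.8, 0) = 45.8, max(12.2, 0) = 12.2, max(-10.2, 0) = 0
Node u (S = 84): V_u = e^(−0.12)·[0.8187·45.8000 + 0.1813·12.2000] = 35.2194
Node d (S = 56): V_d = e^(−0.12)·[0.8187·12.2000 + 0.1813·0.0000] = 8.8591
Node 0 (S = 70): V_0 = e^(−0.12)·[0.8187·35.2194 + 0.1813·8.8591] = 26.9991

$27.00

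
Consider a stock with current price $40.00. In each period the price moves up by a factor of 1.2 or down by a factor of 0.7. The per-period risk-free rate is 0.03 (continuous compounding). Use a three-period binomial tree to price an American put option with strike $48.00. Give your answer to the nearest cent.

$10.66

Risk-neutral probability p = (e^0.03 − 0.7)/(1.2 − 0.7) = 0.3305/0.5000 = 0.6609
Terminal stock prices: S_uuu = 69.12, S_uud = 40.32, S_udd = 23.52, S_ddd = 13.72
Terminal payoffs (K − S): max(-21.12, 0) = 0, max(7.68, 0) = 7.68, max(24.48, 0) = 24.48, max(34.28, 0) = 34.28
Node uu (S = 57.6): continuation = e^(−0.03)·[0.6609·0.0000 + 0.3391·7.6800] = 2.5273; exercise value = 0.0000 ≤ continuation, so V_uu = 2.5273
Node ud (S = 33.6): continuation = e^(−0.03)·[0.6609·7.6800 + 0.3391·24.4800] = 12.9814; exercise value = 14.4000 > continuation, so V_ud = 14.4000 (exercise)
Node dd (S = 19.6): continuation = e^(−0.03)·[0.6609·24.4800 + 0.3391·34.2800] = 26.9814; exercise value = 28.4000 > continuation, so V_dd = 28.4000 (exercise)
Node u (S = 48): continuation = e^(−0.03)·[0.6609·2.5273 + 0.3391·14.4000] = 6.3595; exercise value = 0.0000 ≤ continuation, so V_u = 6.3595
Node d (S = 28): continuation = e^(−0.03)·[0.6609·14.4000 + 0.3391·28.4000] = 18.5814; exercise value = 20.0000 > continuation, so V_d = 20.0000 (exercise)
Node 0 (S = 40): continuation = e^(−0.03)·[0.6609·6.3595 + 0.3391·20.0000] = 10.6602; exercise value = 8.0000 ≤ continuation, so V_0 = 10.6602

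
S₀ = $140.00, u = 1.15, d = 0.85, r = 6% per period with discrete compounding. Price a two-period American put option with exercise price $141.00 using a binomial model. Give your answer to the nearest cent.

$7.00

Risk-neutral probability p = (1 + 0.06 − 0.85)/(1.15 − 0.85) = 0.2100/0.3000 = 0.7000
Terminal stock prices: S_uu = 185.1, S_ud = 136.8, S_dd = 101.1
Terminal payoffs (K − S): max(-44.15, 0) = 0, max(4.15, 0) = 4.15, max(39.85, 0) = 39.85
Node u (S = 161): continuation = 1/1.06·[0.7000·0.0000 + 0.3000·4.1500] = 1.1745; exercise value = 0.0000 ≤ continuation, so V_u = 1.1745
Node d (S = 119): continuation = 1/1.06·[0.7000·4.1500 + 0.3000·39.8500] = 14.0189; exercise value = 22.0000 > continuation, so V_d = 22.0000 (exercise)
Node 0 (S = 140): continuation = 1/1.06·[0.7000·1.1745 + 0.3000·22.0000] = 7.0020; exercise value = 1.0000 ≤ continuation, so V_0 = 7.0020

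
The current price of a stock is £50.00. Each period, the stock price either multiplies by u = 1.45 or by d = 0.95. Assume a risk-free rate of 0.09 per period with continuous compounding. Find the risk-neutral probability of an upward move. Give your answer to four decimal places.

Risk-neutral probability p = (e^0.09 − 0.95)/(1.45 − 0.95) = 0.1442/0.5000 = 0.2883

p = 0.2883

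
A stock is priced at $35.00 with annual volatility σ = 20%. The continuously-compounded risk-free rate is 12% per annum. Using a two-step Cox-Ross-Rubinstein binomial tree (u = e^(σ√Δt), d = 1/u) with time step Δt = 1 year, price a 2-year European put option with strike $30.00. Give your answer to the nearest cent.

CRR parameters: u = e^(σ√Δt) = e^(0.2·√1) = 1.2214, d = 1/u = 0.8187
Per-period rate: rΔt = 0.12·1 = 0.12, so R = e^0.12 = 1.1275
Risk-neutral probability p = (e^0.12 − 0.8187)/(1.2214 − 0.8187) = 0.3088/0.4027 = 0.7668
Terminal stock prices: S_uu = 52.21, S_ud = 35, S_dd = 23.46
Terminal payoffs (K − S): max(-22.21, 0) = 0, max(-5, 0) = 0, max(6.539, 0) = 6.539
Node u (S = 42.75): V_u = e^(−0.12)·[0.7668·0.0000 + 0.2332·0.0000] = 0.0000
Node d (S = 28.66): V_d = e^(−0.12)·[0.7668·0.0000 + 0.2332·6.5388] = 1.3525
Node 0 (S = 35): V_0 = e^(−0.12)·[0.7668·0.0000 + 0.2332·1.3525] = 0.2797

$0.28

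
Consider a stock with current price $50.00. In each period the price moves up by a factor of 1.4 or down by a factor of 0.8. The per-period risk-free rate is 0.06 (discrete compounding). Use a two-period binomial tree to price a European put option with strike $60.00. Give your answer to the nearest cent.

Risk-neutral probability p = (1 + 0.06 − 0.8)/(1.4 − 0.8) = 0.2600/0.6000 = 0.4333
Terminal stock prices: S_uu = 98, S_ud = 56, S_dd = 32
Terminal payoffs (K − S): max(-38, 0) = 0, max(4, 0) = 4, max(28, 0) = 28
Node u (S = 70): V_u = 1/1.06·[0.4333·0.0000 + 0.5667·4.0000] = 2.1384
Node d (S = 40): V_d = 1/1.06·[0.4333·4.0000 + 0.5667·28.0000] = 16.6038
Node 0 (S = 50): V_0 = 1/1.06·[0.4333·2.1384 + 0.5667·16.6038] = 9.7504

$9.75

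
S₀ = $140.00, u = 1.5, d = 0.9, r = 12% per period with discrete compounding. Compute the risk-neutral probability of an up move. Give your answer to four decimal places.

p = 0.3667

Risk-neutral probability p = (1 + 0.12 − 0.9)/(1.5 − 0.9) = 0.2200/0.6000 = 0.3667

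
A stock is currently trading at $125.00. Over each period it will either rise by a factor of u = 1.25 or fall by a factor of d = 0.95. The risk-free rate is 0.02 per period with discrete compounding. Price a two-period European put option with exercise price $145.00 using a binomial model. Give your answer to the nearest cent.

Risk-neutral probability p = (1 + 0.02 − 0.95)/(1.25 − 0.95) = 0.0700/0.3000 = 0.2333
Terminal stock prices: S_uu = 195.3, S_ud = 148.4, S_dd = 112.8
Terminal payoffs (K − S): max(-50.31, 0) = 0, max(-3.438, 0) = 0, max(32.19, 0) = 32.19
Node u (S = 156.2): V_u = 1/1.02·[0.2333·0.0000 + 0.7667·0.0000] = 0.0000
Node d (S = 118.8): V_d = 1/1.02·[0.2333·0.0000 + 0.7667·32.1875] = 24.1932
Node 0 (S = 125): V_0 = 1/1.02·[0.2333·0.0000 + 0.7667·24.1932] = 18.1844

$18.18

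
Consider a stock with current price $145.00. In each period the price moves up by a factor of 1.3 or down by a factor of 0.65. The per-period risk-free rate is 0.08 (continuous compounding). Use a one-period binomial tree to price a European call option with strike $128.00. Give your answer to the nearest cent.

$37.23

Risk-neutral probability p = (e^0.08 − 0.65)/(1.3 − 0.65) = 0.4333/0.6500 = 0.6666
Terminal stock prices: S_u = 188.5, S_d = 94.25
Terminal payoffs (S − K): max(60.5, 0) = 60.5, max(-33.75, 0) = 0
Node 0 (S = 145): V_0 = e^(−0.08)·[0.6666·60.5000 + 0.3334·0.0000] = 37.2284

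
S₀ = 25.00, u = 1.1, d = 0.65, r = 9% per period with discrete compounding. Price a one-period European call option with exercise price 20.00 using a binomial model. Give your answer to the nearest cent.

Risk-neutral probability p = (1 + 0.09 − 0.65)/(1.1 − 0.65) = 0.4400/0.4500 = 0.9778
Terminal stock prices: S_u = 27.5, S_d = 16.25
Terminal payoffs (S − K): max(7.5, 0) = 7.5, max(-3.75, 0) = 0
Node 0 (S = 25): V_0 = 1/1.09·[0.9778·7.5000 + 0.0222·0.0000] = 6.7278

6.73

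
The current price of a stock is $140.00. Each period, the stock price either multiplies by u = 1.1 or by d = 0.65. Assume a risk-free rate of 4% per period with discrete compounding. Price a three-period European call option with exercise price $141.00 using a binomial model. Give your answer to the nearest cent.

$26.24

Risk-neutral probability p = (1 + 0.04 − 0.65)/(1.1 − 0.65) = 0.3900/0.4500 = 0.8667
Terminal stock prices: S_uuu = 186.3, S_uud = 110.1, S_udd = 65.07, S_ddd = 38.45
Terminal payoffs (S − K): max(45.34, 0) = 45.34, max(-30.89, 0) = 0, max(-75.93, 0) = 0, max(-102.6, 0) = 0
Node uu (S = 169.4): V_uu = 1/1.04·[0.8667·45.3400 + 0.1333·0.0000] = 37.7833
Node ud (S = 100.1): V_ud = 1/1.04·[0.8667·0.0000 + 0.1333·0.0000] = 0.0000
Node dd (S = 59.15): V_dd = 1/1.04·[0.8667·0.0000 + 0.1333·0.0000] = 0.0000
Node u (S = 154): V_u = 1/1.04·[0.8667·37.7833 + 0.1333·0.0000] = 31.4861
Node d (S = 91): V_d = 1/1.04·[0.8667·0.0000 + 0.1333·0.0000] = 0.0000
Node 0 (S = 140): V_0 = 1/1.04·[0.8667·31.4861 + 0.1333·0.0000] = 26.2384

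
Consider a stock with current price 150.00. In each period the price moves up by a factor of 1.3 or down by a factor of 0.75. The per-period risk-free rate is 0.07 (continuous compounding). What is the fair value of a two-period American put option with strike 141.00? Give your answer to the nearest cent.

Risk-neutral probability p = (e^0.07 − 0.75)/(1.3 − 0.75) = 0.3225/0.5500 = 0.5864
Terminal stock prices: S_uu = 253.5, S_ud = 146.2, S_dd = 84.38
Terminal payoffs (K − S): max(-112.5, 0) = 0, max(-5.25, 0) = 0, max(56.62, 0) = 56.62
Node u (S = 195): continuation = e^(−0.07)·[0.5864·0.0000 + 0.4136·0.0000] = 0.0000; exercise value = 0.0000 ≤ continuation, so V_u = 0.0000
Node d (S = 112.5): continuation = e^(−0.07)·[0.5864·0.0000 + 0.4136·56.6250] = 21.8379; exercise value = 28.5000 > continuation, so V_d = 28.5000 (exercise)
Node 0 (S = 150): continuation = e^(−0.07)·[0.5864·0.0000 + 0.4136·28.5000] = 10.9913; exercise value = 0.0000 ≤ continuation, so V_0 = 10.9913

10.99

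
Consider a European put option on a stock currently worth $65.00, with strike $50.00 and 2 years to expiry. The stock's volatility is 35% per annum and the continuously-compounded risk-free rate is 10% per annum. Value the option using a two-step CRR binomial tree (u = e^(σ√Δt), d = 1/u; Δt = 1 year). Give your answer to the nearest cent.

CRR parameters: u = e^(σ√Δt) = e^(0.35·√1) = 1.4191, d = 1/u = 0.7047
Per-period rate: rΔt = 0.1·1 = 0.1, so R = e^0.1 = 1.1052
Risk-neutral probability p = (e^0.1 − 0.7047)/(1.4191 − 0.7047) = 0.4005/0.7144 = 0.5606
Terminal stock prices: S_uu = 130.9, S_ud = 65, S_dd = 32.28
Terminal payoffs (K − S): max(-80.89, 0) = 0, max(-15, 0) = 0, max(17.72, 0) = 17.72
Node u (S = 92.24): V_u = e^(−0.1)·[0.5606·0.0000 + 0.4394·0.0000] = 0.0000
Node d (S = 45.8): V_d = e^(−0.1)·[0.5606·0.0000 + 0.4394·17.7220] = 7.0460
Node 0 (S = 65): V_0 = e^(−0.1)·[0.5606·0.0000 + 0.4394·7.0460] = 2.8014

$2.80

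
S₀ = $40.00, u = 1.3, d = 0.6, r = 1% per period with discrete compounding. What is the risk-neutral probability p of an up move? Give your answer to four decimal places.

p = 0.5857

Risk-neutral probability p = (1 + 0.01 − 0.6)/(1.3 − 0.6) = 0.4100/0.7000 = 0.5857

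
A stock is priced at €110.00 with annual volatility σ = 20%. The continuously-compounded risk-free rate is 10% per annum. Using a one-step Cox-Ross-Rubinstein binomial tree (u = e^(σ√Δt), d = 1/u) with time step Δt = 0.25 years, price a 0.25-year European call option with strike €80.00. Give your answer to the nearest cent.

€31.98

CRR parameters: u = e^(σ√Δt) = e^(0.2·√0.25) = 1.1052, d = 1/u = 0.9048
Per-period rate: rΔt = 0.1·0.25 = 0.025, so R = e^0.025 = 1.0253
Risk-neutral probability p = (e^0.025 − 0.9048)/(1.1052 − 0.9048) = 0.1205/0.2003 = 0.6014
Terminal stock prices: S_u = 121.6, S_d = 99.53
Terminal payoffs (S − K): max(41.57, 0) = 41.57, max(19.53, 0) = 19.53
Node 0 (S = 110): V_0 = e^(−0.025)·[0.6014·41.5688 + 0.3986·19.5321] = 31.9752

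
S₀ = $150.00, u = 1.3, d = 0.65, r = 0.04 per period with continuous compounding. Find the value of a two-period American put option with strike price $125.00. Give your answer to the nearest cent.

$10.54

Risk-neutral probability p = (e^0.04 − 0.65)/(1.3 − 0.65) = 0.3908/0.6500 = 0.6012
Terminal stock prices: S_uu = 253.5, S_ud = 126.8, S_dd = 63.38
Terminal payoffs (K − S): max(-128.5, 0) = 0, max(-1.75, 0) = 0, max(61.62, 0) = 61.62
Node u (S = 195): continuation = e^(−0.04)·[0.6012·0.0000 + 0.3988·0.0000] = 0.0000; exercise value = 0.0000 ≤ continuation, so V_u = 0.0000
Node d (S = 97.5): continuation = e^(−0.04)·[0.6012·0.0000 + 0.3988·61.6250] = 23.6096; exercise value = 27.5000 > continuation, so V_d = 27.5000 (exercise)
Node 0 (S = 150): continuation = e^(−0.04)·[0.6012·0.0000 + 0.3988·27.5000] = 10.5357; exercise value = 0.0000 ≤ continuation, so V_0 = 10.5357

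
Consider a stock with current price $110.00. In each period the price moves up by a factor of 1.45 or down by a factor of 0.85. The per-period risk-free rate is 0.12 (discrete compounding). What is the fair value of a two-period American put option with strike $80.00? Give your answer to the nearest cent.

Risk-neutral probability p = (1 + 0.12 − 0.85)/(1.45 − 0.85) = 0.2700/0.6000 = 0.4500
Terminal stock prices: S_uu = 231.3, S_ud = 135.6, S_dd = 79.47
Terminal payoffs (K − S): max(-151.3, 0) = 0, max(-55.57, 0) = 0, max(0.525, 0) = 0.525
Node u (S = 159.5): continuation = 1/1.12·[0.4500·0.0000 + 0.5500·0.0000] = 0.0000; exercise value = 0.0000 ≤ continuation, so V_u = 0.0000
Node d (S = 93.5): continuation = 1/1.12·[0.4500·0.0000 + 0.5500·0.5250] = 0.2578; exercise value = 0.0000 ≤ continuation, so V_d = 0.2578
Node 0 (S = 110): continuation = 1/1.12·[0.4500·0.0000 + 0.5500·0.2578] = 0.1266; exercise value = 0.0000 ≤ continuation, so V_0 = 0.1266

$0.13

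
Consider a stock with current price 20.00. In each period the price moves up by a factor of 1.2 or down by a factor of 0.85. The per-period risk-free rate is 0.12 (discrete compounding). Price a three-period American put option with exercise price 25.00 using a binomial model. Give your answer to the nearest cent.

5.00

Risk-neutral probability p = (1 + 0.12 − 0.85)/(1.2 − 0.85) = 0.2700/0.3500 = 0.7714
Terminal stock prices: S_uuu = 34.56, S_uud = 24.48, S_udd = 17.34, S_ddd = 12.28
Terminal payoffs (K − S): max(-9.56, 0) = 0, max(0.52, 0) = 0.52, max(7.66, 0) = 7.66, max(12.72, 0) = 12.72
Node uu (S = 28.8): continuation = 1/1.12·[0.7714·0.0000 + 0.2286·0.5200] = 0.1061; exercise value = 0.0000 ≤ continuation, so V_uu = 0.1061
Node ud (S = 20.4): continuation = 1/1.12·[0.7714·0.5200 + 0.2286·7.6600] = 1.9214; exercise value = 4.6000 > continuation, so V_ud = 4.6000 (exercise)
Node dd (S = 14.45): continuation = 1/1.12·[0.7714·7.6600 + 0.2286·12.7175] = 7.8714; exercise value = 10.5500 > continuation, so V_dd = 10.5500 (exercise)
Node u (S = 24): continuation = 1/1.12·[0.7714·0.1061 + 0.2286·4.6000] = 1.0119; exercise value = 1.0000 ≤ continuation, so V_u = 1.0119
Node d (S = 17): continuation = 1/1.12·[0.7714·4.6000 + 0.2286·10.5500] = 5.3214; exercise value = 8.0000 > continuation, so V_d = 8.0000 (exercise)
Node 0 (S = 20): continuation = 1/1.12·[0.7714·1.0119 + 0.2286·8.0000] = 2.3296; exercise value = 5.0000 > continuation, so V_0 = 5.0000 (exercise)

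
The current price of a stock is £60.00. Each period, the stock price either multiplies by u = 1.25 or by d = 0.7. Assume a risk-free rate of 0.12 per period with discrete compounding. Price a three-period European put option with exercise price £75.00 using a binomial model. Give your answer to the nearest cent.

Risk-neutral probability p = (1 + 0.12 − 0.7)/(1.25 − 0.7) = 0.4200/0.5500 = 0.7636
Terminal stock prices: S_uuu = 117.2, S_uud = 65.62, S_udd = 36.75, S_ddd = 20.58
Terminal payoffs (K − S): max(-42.19, 0) = 0, max(9.375, 0) = 9.375, max(38.25, 0) = 38.25, max(54.42, 0) = 54.42
Node uu (S = 93.75): V_uu = 1/1.12·[0.7636·0.0000 + 0.2364·9.3750] = 1.9785
Node ud (S = 52.5): V_ud = 1/1.12·[0.7636·9.3750 + 0.2364·38.2500] = 14.4643
Node dd (S = 29.4): V_dd = 1/1.12·[0.7636·38.2500 + 0.2364·54.4200] = 37.5643
Node u (S = 75): V_u = 1/1.12·[0.7636·1.9785 + 0.2364·14.4643] = 4.4015
Node d (S = 42): V_d = 1/1.12·[0.7636·14.4643 + 0.2364·37.5643] = 17.7895
Node 0 (S = 60): V_0 = 1/1.12·[0.7636·4.4015 + 0.2364·17.7895] = 6.7553

£6.76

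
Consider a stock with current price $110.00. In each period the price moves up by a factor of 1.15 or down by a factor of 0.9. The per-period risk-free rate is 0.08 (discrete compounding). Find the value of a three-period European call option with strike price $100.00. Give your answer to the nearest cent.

Risk-neutral probability p = (1 + 0.08 − 0.9)/(1.15 − 0.9) = 0.1800/0.2500 = 0.7200
Terminal stock prices: S_uuu = 167.3, S_uud = 130.9, S_udd = 102.5, S_ddd = 80.19
Terminal payoffs (S − K): max(67.3, 0) = 67.3, max(30.93, 0) = 30.93, max(2.465, 0) = 2.465, max(-19.81, 0) = 0
Node uu (S = 145.5): V_uu = 1/1.08·[0.7200·67.2962 + 0.2800·30.9275] = 52.8824
Node ud (S = 113.8): V_ud = 1/1.08·[0.7200·30.9275 + 0.2800·2.4650] = 21.2574
Node dd (S = 89.1): V_dd = 1/1.08·[0.7200·2.4650 + 0.2800·0.0000] = 1.6433
Node u (S = 126.5): V_u = 1/1.08·[0.7200·52.8824 + 0.2800·21.2574] = 40.7661
Node d (S = 99): V_d = 1/1.08·[0.7200·21.2574 + 0.2800·1.6433] = 14.5977
Node 0 (S = 110): V_0 = 1/1.08·[0.7200·40.7661 + 0.2800·14.5977] = 30.9620

$30.96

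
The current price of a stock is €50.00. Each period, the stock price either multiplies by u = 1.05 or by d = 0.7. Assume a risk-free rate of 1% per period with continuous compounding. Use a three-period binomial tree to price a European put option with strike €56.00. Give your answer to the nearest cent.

Risk-neutral probability p = (e^0.01 − 0.7)/(1.05 − 0.7) = 0.3101/0.3500 = 0.8859
Terminal stock prices: S_uuu = 57.88, S_uud = 38.59, S_udd = 25.72, S_ddd = 17.15
Terminal payoffs (K − S): max(-1.881, 0) = 0, max(17.41, 0) = 17.41, max(30.28, 0) = 30.28, max(38.85, 0) = 38.85
Node uu (S = 55.12): V_uu = e^(−0.01)·[0.8859·0.0000 + 0.1141·17.4125] = 1.9677
Node ud (S = 36.75): V_ud = e^(−0.01)·[0.8859·17.4125 + 0.1141·30.2750] = 18.6928
Node dd (S = 24.5): V_dd = e^(−0.01)·[0.8859·30.2750 + 0.1141·38.8500] = 30.9428
Node u (S = 52.5): V_u = e^(−0.01)·[0.8859·1.9677 + 0.1141·18.6928] = 3.8382
Node d (S = 35): V_d = e^(−0.01)·[0.8859·18.6928 + 0.1141·30.9428] = 19.8911
Node 0 (S = 50): V_0 = e^(−0.01)·[0.8859·3.8382 + 0.1141·19.8911] = 5.6141

€5.61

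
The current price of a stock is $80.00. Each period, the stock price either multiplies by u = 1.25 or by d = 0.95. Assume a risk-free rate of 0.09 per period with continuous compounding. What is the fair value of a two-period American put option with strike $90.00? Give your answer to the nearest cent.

$10.00

Risk-neutral probability p = (e^0.09 − 0.95)/(1.25 − 0.95) = 0.1442/0.3000 = 0.4806
Terminal stock prices: S_uu = 125, S_ud = 95, S_dd = 72.2
Terminal payoffs (K − S): max(-35, 0) = 0, max(-5, 0) = 0, max(17.8, 0) = 17.8
Node u (S = 100): continuation = e^(−0.09)·[0.4806·0.0000 + 0.5194·0.0000] = 0.0000; exercise value = 0.0000 ≤ continuation, so V_u = 0.0000
Node d (S = 76): continuation = e^(−0.09)·[0.4806·0.0000 + 0.5194·17.8000] = 8.4499; exercise value = 14.0000 > continuation, so V_d = 14.0000 (exercise)
Node 0 (S = 80): continuation = e^(−0.09)·[0.4806·0.0000 + 0.5194·14.0000] = 6.6460; exercise value = 10.0000 > continuation, so V_0 = 10.0000 (exercise)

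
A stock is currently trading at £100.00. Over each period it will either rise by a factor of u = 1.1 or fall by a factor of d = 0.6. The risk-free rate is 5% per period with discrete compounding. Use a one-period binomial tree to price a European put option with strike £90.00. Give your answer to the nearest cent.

£2.86

Risk-neutral probability p = (1 + 0.05 − 0.6)/(1.1 − 0.6) = 0.4500/0.5000 = 0.9000
Terminal stock prices: S_u = 110, S_d = 60
Terminal payoffs (K − S): max(-20, 0) = 0, max(30, 0) = 30
Node 0 (S = 100): V_0 = 1/1.05·[0.9000·0.0000 + 0.1000·30.0000] = 2.8571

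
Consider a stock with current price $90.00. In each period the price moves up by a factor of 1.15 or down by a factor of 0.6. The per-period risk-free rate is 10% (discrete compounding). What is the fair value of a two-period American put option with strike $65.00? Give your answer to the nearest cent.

$1.11

Risk-neutral probability p = (1 + 0.1 − 0.6)/(1.15 − 0.6) = 0.5000/0.5500 = 0.9091
Terminal stock prices: S_uu = 119, S_ud = 62.1, S_dd = 32.4
Terminal payoffs (K − S): max(-54.02, 0) = 0, max(2.9, 0) = 2.9, max(32.6, 0) = 32.6
Node u (S = 103.5): continuation = 1/1.1·[0.9091·0.0000 + 0.0909·2.9000] = 0.2397; exercise value = 0.0000 ≤ continuation, so V_u = 0.2397
Node d (S = 54): continuation = 1/1.1·[0.9091·2.9000 + 0.0909·32.6000] = 5.0909; exercise value = 11.0000 > continuation, so V_d = 11.0000 (exercise)
Node 0 (S = 90): continuation = 1/1.1·[0.9091·0.2397 + 0.0909·11.0000] = 1.1072; exercise value = 0.0000 ≤ continuation, so V_0 = 1.1072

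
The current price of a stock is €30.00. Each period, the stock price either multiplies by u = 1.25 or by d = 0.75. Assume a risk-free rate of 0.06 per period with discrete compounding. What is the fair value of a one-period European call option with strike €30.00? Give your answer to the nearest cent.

Risk-neutral probability p = (1 + 0.06 − 0.75)/(1.25 − 0.75) = 0.3100/0.5000 = 0.6200
Terminal stock prices: S_u = 37.5, S_d = 22.5
Terminal payoffs (S − K): max(7.5, 0) = 7.5, max(-7.5, 0) = 0
Node 0 (S = 30): V_0 = 1/1.06·[0.6200·7.5000 + 0.3800·0.0000] = 4.3868

€4.39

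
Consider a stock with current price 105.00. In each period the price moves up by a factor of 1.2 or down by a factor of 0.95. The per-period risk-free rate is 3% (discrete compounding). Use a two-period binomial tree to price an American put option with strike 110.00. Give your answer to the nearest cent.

6.77

Risk-neutral probability p = (1 + 0.03 − 0.95)/(1.2 − 0.95) = 0.0800/0.2500 = 0.3200
Terminal stock prices: S_uu = 151.2, S_ud = 119.7, S_dd = 94.76
Terminal payoffs (K − S): max(-41.2, 0) = 0, max(-9.7, 0) = 0, max(15.24, 0) = 15.24
Node u (S = 126): continuation = 1/1.03·[0.3200·0.0000 + 0.6800·0.0000] = 0.0000; exercise value = 0.0000 ≤ continuation, so V_u = 0.0000
Node d (S = 99.75): continuation = 1/1.03·[0.3200·0.0000 + 0.6800·15.2375] = 10.0597; exercise value = 10.2500 > continuation, so V_d = 10.2500 (exercise)
Node 0 (S = 105): continuation = 1/1.03·[0.3200·0.0000 + 0.6800·10.2500] = 6.7670; exercise value = 5.0000 ≤ continuation, so V_0 = 6.7670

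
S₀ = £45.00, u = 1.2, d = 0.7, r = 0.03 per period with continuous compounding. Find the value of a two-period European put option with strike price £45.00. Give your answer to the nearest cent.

£5.52

Risk-neutral probability p = (e^0.03 − 0.7)/(1.2 − 0.7) = 0.3305/0.5000 = 0.6609
Terminal stock prices: S_uu = 64.8, S_ud = 37.8, S_dd = 22.05
Terminal payoffs (K − S): max(-19.8, 0) = 0, max(7.2, 0) = 7.2, max(22.95, 0) = 22.95
Node u (S = 54): V_u = e^(−0.03)·[0.6609·0.0000 + 0.3391·7.2000] = 2.3693
Node d (S = 31.5): V_d = e^(−0.03)·[0.6609·7.2000 + 0.3391·22.9500] = 12.1700
Node 0 (S = 45): V_0 = e^(−0.03)·[0.6609·2.3693 + 0.3391·12.1700] = 5.5244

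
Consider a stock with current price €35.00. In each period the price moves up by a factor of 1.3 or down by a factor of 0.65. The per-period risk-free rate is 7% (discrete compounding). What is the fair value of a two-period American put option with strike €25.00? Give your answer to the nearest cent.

Risk-neutral probability p = (1 + 0.07 − 0.65)/(1.3 − 0.65) = 0.4200/0.6500 = 0.6462
Terminal stock prices: S_uu = 59.15, S_ud = 29.57, S_dd = 14.79
Terminal payoffs (K − S): max(-34.15, 0) = 0, max(-4.575, 0) = 0, max(10.21, 0) = 10.21
Node u (S = 45.5): continuation = 1/1.07·[0.6462·0.0000 + 0.3538·0.0000] = 0.0000; exercise value = 0.0000 ≤ continuation, so V_u = 0.0000
Node d (S = 22.75): continuation = 1/1.07·[0.6462·0.0000 + 0.3538·10.2125] = 3.3772; exercise value = 2.2500 ≤ continuation, so V_d = 3.3772
Node 0 (S = 35): continuation = 1/1.07·[0.6462·0.0000 + 0.3538·3.3772] = 1.1168; exercise value = 0.0000 ≤ continuation, so V_0 = 1.1168

€1.12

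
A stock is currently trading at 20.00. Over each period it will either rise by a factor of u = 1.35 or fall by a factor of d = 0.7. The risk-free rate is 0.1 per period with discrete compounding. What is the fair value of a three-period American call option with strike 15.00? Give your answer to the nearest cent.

9.44

Risk-neutral probability p = (1 + 0.1 − 0.7)/(1.35 − 0.7) = 0.4000/0.6500 = 0.6154
Terminal stock prices: S_uuu = 49.21, S_uud = 25.52, S_udd = 13.23, S_ddd = 6.86
Terminal payoffs (S − K): max(34.21, 0) = 34.21, max(10.52, 0) = 10.52, max(-1.77, 0) = 0, max(-8.14, 0) = 0
Node uu (S = 36.45): continuation = 1/1.1·[0.6154·34.2075 + 0.3846·10.5150] = 22.8136; exercise value = 21.4500 ≤ continuation, so V_uu = 22.8136
Node ud (S = 18.9): continuation = 1/1.1·[0.6154·10.5150 + 0.3846·0.0000] = 5.8825; exercise value = 3.9000 ≤ continuation, so V_ud = 5.8825
Node dd (S = 9.8): continuation = 1/1.1·[0.6154·0.0000 + 0.3846·0.0000] = 0.0000; exercise value = 0.0000 ≤ continuation, so V_dd = 0.0000
Node u (S = 27): continuation = 1/1.1·[0.6154·22.8136 + 0.3846·5.8825] = 14.8197; exercise value = 12.0000 ≤ continuation, so V_u = 14.8197
Node d (S = 14): continuation = 1/1.1·[0.6154·5.8825 + 0.3846·0.0000] = 3.2909; exercise value = 0.0000 ≤ continuation, so V_d = 3.2909
Node 0 (S = 20): continuation = 1/1.1·[0.6154·14.8197 + 0.3846·3.2909] = 9.4414; exercise value = 5.0000 ≤ continuation, so V_0 = 9.4414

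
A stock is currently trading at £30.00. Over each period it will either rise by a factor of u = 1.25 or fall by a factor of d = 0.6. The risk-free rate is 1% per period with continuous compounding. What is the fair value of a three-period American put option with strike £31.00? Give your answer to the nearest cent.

£7.10

Risk-neutral probability p = (e^0.01 − 0.6)/(1.25 − 0.6) = 0.4101/0.6500 = 0.6308
Terminal stock prices: S_uuu = 58.59, S_uud = 28.12, S_udd = 13.5, S_ddd = 6.48
Terminal payoffs (K − S): max(-27.59, 0) = 0, max(2.875, 0) = 2.875, max(17.5, 0) = 17.5, max(24.52, 0) = 24.52
Node uu (S = 46.88): continuation = e^(−0.01)·[0.6308·0.0000 + 0.3692·2.8750] = 1.0508; exercise value = 0.0000 ≤ continuation, so V_uu = 1.0508
Node ud (S = 22.5): continuation = e^(−0.01)·[0.6308·2.8750 + 0.3692·17.5000] = 8.1915; exercise value = 8.5000 > continuation, so V_ud = 8.5000 (exercise)
Node dd (S = 10.8): continuation = e^(−0.01)·[0.6308·17.5000 + 0.3692·24.5200] = 19.8915; exercise value = 20.2000 > continuation, so V_dd = 20.2000 (exercise)
Node u (S = 37.5): continuation = e^(−0.01)·[0.6308·1.0508 + 0.3692·8.5000] = 3.7629; exercise value = 0.0000 ≤ continuation, so V_u = 3.7629
Node d (S = 18): continuation = e^(−0.01)·[0.6308·8.5000 + 0.3692·20.2000] = 12.6915; exercise value = 13.0000 > continuation, so V_d = 13.0000 (exercise)
Node 0 (S = 30): continuation = e^(−0.01)·[0.6308·3.7629 + 0.3692·13.0000] = 7.1014; exercise value = 1.0000 ≤ continuation, so V_0 = 7.1014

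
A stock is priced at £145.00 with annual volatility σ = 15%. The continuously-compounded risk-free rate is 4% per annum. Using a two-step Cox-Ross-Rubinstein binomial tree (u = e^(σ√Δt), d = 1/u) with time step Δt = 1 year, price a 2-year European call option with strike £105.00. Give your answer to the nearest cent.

CRR parameters: u = e^(σ√Δt) = e^(0.15·√1) = 1.1618, d = 1/u = 0.8607
Per-period rate: rΔt = 0.04·1 = 0.04, so R = e^0.04 = 1.0408
Risk-neutral probability p = (e^0.04 − 0.8607)/(1.1618 − 0.8607) = 0.1801/0.3011 = 0.5981
Terminal stock prices: S_uu = 195.7, S_ud = 145, S_dd = 107.4
Terminal payoffs (S − K): max(90.73, 0) = 90.73, max(40, 0) = 40, max(2.419, 0) = 2.419
Node u (S = 168.5): V_u = e^(−0.04)·[0.5981·90.7295 + 0.4019·40.0000] = 67.5831
Node d (S = 124.8): V_d = e^(−0.04)·[0.5981·40.0000 + 0.4019·2.4186] = 23.9198
Node 0 (S = 145): V_0 = e^(−0.04)·[0.5981·67.5831 + 0.4019·23.9198] = 48.0728

£48.07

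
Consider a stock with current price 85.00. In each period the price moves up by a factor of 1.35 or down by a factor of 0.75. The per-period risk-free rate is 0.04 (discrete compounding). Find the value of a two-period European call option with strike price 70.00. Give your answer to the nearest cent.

Risk-neutral probability p = (1 + 0.04 − 0.75)/(1.35 − 0.75) = 0.2900/0.6000 = 0.4833
Terminal stock prices: S_uu = 154.9, S_ud = 86.06, S_dd = 47.81
Terminal payoffs (S − K): max(84.91, 0) = 84.91, max(16.06, 0) = 16.06, max(-22.19, 0) = 0
Node u (S = 114.8): V_u = 1/1.04·[0.4833·84.9125 + 0.5167·16.0625] = 47.4423
Node d (S = 63.75): V_d = 1/1.04·[0.4833·16.0625 + 0.5167·0.0000] = 7.4649
Node 0 (S = 85): V_0 = 1/1.04·[0.4833·47.4423 + 0.5167·7.4649] = 25.7571

25.76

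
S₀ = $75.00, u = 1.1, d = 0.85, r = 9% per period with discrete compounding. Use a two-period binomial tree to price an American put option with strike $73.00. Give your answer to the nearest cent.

$0.43

Risk-neutral probability p = (1 + 0.09 − 0.85)/(1.1 − 0.85) = 0.2400/0.2500 = 0.9600
Terminal stock prices: S_uu = 90.75, S_ud = 70.12, S_dd = 54.19
Terminal payoffs (K − S): max(-17.75, 0) = 0, max(2.875, 0) = 2.875, max(18.81, 0) = 18.81
Node u (S = 82.5): continuation = 1/1.09·[0.9600·0.0000 + 0.0400·2.8750] = 0.1055; exercise value = 0.0000 ≤ continuation, so V_u = 0.1055
Node d (S = 63.75): continuation = 1/1.09·[0.9600·2.8750 + 0.0400·18.8125] = 3.2225; exercise value = 9.2500 > continuation, so V_d = 9.2500 (exercise)
Node 0 (S = 75): continuation = 1/1.09·[0.9600·0.1055 + 0.0400·9.2500] = 0.4324; exercise value = 0.0000 ≤ continuation, so V_0 = 0.4324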